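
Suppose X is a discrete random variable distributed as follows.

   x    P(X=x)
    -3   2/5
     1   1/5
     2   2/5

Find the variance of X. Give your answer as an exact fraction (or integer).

E[X] = (2/5)·(-3) + (1/5)·1 + (2/5)·2 = -1/5
E[X²] = (2/5)·9 + (1/5)·1 + (2/5)·4 = 27/5
Var(X) = 27/5 − (-1/5)² = 134/25

134/25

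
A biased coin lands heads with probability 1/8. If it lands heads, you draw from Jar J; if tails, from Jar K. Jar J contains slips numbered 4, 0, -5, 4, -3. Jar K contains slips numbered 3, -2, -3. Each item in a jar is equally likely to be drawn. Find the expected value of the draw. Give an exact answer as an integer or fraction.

-7/12

E[X | Jar J] = (4 + 0 − 5 + 4 − 3)/5 = 0
E[X | Jar K] = (3 − 2 − 3)/3 = -2/3
E[X] = (1/8)·0 + (7/8)·(-2/3) = -7/12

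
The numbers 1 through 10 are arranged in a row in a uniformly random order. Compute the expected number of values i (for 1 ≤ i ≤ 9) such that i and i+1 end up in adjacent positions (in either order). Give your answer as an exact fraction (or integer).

9/5

For each i ∈ {1,…,9}, let Xᵢ = 1 if i and i+1 are adjacent. P(Xᵢ=1) = 2·(10−1)!/10! = 2/10.
By linearity, E[ΣXᵢ] = (9)·(2/10) = 9/5.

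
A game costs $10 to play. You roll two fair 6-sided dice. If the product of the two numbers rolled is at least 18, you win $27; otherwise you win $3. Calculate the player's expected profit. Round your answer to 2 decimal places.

E[payout] = (13/18)·3 + (5/18)·27 = 29/3
Expected profit = 29/3 − 10 = -1/3 ≈ -$0.33

-$0.33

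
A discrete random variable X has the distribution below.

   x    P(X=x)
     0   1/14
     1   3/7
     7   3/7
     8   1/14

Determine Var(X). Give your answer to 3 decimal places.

10.000

E[X] = (1/14)·0 + (3/7)·1 + (3/7)·7 + (1/14)·8 = 4
E[X²] = (1/14)·0 + (3/7)·1 + (3/7)·49 + (1/14)·64 = 26
Var(X) = 26 − (4)² = 10 ≈ 10.000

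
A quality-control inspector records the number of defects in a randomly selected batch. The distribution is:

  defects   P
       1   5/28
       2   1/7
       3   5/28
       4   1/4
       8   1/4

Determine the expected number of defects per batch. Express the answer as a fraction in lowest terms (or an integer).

E[X] = (5/28)·1 + (1/7)·2 + (5/28)·3 + (1/4)·4 + (1/4)·8
     = 4

4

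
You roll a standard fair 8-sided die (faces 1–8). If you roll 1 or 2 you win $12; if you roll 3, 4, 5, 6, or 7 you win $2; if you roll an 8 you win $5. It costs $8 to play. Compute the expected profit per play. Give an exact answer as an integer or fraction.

E[payout] = (5/8)·2 + (1/8)·5 + (1/4)·12 = 39/8
Expected profit = 39/8 − 8 = -25/8

-25/8 dollars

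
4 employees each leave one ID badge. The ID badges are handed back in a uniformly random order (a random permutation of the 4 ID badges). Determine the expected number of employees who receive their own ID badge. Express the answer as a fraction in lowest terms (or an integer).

1

Let Xᵢ = 1 if person i gets their own ID badge. For each i, P(Xᵢ=1) = 1/4.
By linearity of expectation, E[X₁+…+X_4] = 4·(1/4) = 1.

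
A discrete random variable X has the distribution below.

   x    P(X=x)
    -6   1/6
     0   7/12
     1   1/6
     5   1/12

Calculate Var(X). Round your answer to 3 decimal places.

E[X] = (1/6)·(-6) + (7/12)·0 + (1/6)·1 + (1/12)·5 = -5/12
E[X²] = (1/6)·36 + (7/12)·0 + (1/6)·1 + (1/12)·25 = 33/4
Var(X) = 33/4 − (-5/12)² = 1163/144 ≈ 8.076

8.076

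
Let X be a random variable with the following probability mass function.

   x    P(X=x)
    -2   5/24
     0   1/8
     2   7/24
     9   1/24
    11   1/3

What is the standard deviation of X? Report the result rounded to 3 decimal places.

E[X] = 101/24, E[X²] = 1097/24
Var(X) = E[X²] − (E[X])² = 1097/24 − 10201/576 = 16127/576
SD(X) = √(16127/576) ≈ 5.291

5.291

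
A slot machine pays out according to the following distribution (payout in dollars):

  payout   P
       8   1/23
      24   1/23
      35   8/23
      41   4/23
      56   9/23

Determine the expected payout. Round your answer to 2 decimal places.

$42.61

E[X] = (1/23)·8 + (1/23)·24 + (8/23)·35 + (4/23)·41 + (9/23)·56
     = 980/23 ≈ 42.61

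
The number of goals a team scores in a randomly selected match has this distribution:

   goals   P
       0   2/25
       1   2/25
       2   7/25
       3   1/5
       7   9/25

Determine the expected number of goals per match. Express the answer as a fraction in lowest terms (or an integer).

94/25

E[X] = (2/25)·0 + (2/25)·1 + (7/25)·2 + (1/5)·3 + (9/25)·7
     = 94/25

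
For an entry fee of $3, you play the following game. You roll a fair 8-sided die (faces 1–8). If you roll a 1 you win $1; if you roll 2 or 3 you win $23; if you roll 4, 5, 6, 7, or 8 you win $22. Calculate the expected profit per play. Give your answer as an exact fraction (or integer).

E[payout] = (1/8)·1 + (5/8)·22 + (1/4)·23 = 157/8
Expected profit = 157/8 − 3 = 133/8

133/8 dollars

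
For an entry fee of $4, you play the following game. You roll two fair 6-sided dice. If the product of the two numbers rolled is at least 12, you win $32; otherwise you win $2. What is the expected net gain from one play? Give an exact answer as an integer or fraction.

73/6 dollars

E[payout] = (19/36)·2 + (17/36)·32 = 97/6
Expected profit = 97/6 − 4 = 73/6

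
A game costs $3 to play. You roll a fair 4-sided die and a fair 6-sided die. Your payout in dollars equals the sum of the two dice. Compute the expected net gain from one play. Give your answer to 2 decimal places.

Distribution of the sum of the two dice: 2 w.p. 1/24, 3 w.p. 1/12, 4 w.p. 1/8, 5 w.p. 1/6, 6 w.p. 1/6, 7 w.p. 1/6, …
E[payout] = (1/24)·2 + (1/12)·3 + (1/8)·4 + (1/6)·5 + (1/6)·6 + (1/6)·7 + (1/8)·8 + (1/12)·9 + (1/24)·10 = 6
Expected profit = 6 − 3 = 3 ≈ $3.00

$3.00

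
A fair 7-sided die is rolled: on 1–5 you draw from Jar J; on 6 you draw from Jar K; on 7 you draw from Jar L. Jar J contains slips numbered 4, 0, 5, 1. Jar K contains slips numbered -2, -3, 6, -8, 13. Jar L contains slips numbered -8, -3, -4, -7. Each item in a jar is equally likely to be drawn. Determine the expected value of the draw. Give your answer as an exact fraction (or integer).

41/35

E[X | Jar J] = (4 + 0 + 5 + 1)/4 = 5/2
E[X | Jar K] = (-2 − 3 + 6 − 8 + 13)/5 = 6/5
E[X | Jar L] = (-8 − 3 − 4 − 7)/4 = -11/2
E[X] = (5/7)·5/2 + (1/7)·6/5 + (1/7)·(-11/2) = 41/35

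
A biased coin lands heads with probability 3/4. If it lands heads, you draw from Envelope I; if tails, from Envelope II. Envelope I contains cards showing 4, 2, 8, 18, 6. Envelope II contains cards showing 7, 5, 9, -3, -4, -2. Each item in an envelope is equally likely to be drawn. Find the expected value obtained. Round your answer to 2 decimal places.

E[X | Envelope I] = (4 + 2 + 8 + 18 + 6)/5 = 38/5
E[X | Envelope II] = (7 + 5 + 9 − 3 − 4 − 2)/6 = 2
E[X] = (3/4)·38/5 + (1/4)·2 = 31/5 ≈ 6.20

6.20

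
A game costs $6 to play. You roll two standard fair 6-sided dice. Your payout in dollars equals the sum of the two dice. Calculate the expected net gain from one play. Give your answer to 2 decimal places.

$1.00

Distribution of the sum of the two dice: 2 w.p. 1/36, 3 w.p. 1/18, 4 w.p. 1/12, 5 w.p. 1/9, 6 w.p. 5/36, 7 w.p. 1/6, …
E[payout] = (1/36)·2 + (1/18)·3 + (1/12)·4 + (1/9)·5 + (5/36)·6 + (1/6)·7 + (5/36)·8 + (1/9)·9 + (1/12)·10 + (1/18)·11 + (1/36)·12 = 7
Expected profit = 7 − 6 = 1 ≈ $1.00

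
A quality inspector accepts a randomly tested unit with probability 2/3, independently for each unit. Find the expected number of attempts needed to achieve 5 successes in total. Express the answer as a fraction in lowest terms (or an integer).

By linearity (sum of 5 independent geometric waits), E[trials] = 5/p = 5/(2/3) = 15/2.

15/2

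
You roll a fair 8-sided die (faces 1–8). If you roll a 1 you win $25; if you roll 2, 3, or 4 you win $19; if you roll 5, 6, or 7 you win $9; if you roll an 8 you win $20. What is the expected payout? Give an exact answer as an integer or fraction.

E[payout] = (3/8)·9 + (3/8)·19 + (1/8)·20 + (1/8)·25 = 129/8

129/8 dollars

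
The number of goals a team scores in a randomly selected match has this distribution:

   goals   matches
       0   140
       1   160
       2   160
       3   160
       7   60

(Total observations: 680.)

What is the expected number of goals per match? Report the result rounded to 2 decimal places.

2.03

Total = 680, so P(goals=0) = 140/680, etc.
E[X] = (7/34)·0 + (4/17)·1 + (4/17)·2 + (4/17)·3 + (3/34)·7
     = 69/34 ≈ 2.03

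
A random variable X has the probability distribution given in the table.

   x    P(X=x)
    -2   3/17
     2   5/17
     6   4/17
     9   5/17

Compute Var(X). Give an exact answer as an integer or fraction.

4548/289

E[X] = (3/17)·(-2) + (5/17)·2 + (4/17)·6 + (5/17)·9 = 73/17
E[X²] = (3/17)·4 + (5/17)·4 + (4/17)·36 + (5/17)·81 = 581/17
Var(X) = 581/17 − (73/17)² = 4548/289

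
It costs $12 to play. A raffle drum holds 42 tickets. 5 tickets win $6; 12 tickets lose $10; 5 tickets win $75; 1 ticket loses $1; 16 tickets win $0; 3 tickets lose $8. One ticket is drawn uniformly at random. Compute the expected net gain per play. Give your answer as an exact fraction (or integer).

E[payout] = (5/42)·6 + (12/42)·(-10) + (5/42)·75 + (1/42)·(-1) + (16/42)·0 + (3/42)·(-8) = 130/21
Expected profit = 130/21 − 12 = -122/21

-122/21 dollars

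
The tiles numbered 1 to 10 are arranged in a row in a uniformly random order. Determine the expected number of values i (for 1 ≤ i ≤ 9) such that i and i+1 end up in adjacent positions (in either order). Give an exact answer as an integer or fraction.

9/5

For each i ∈ {1,…,9}, let Xᵢ = 1 if i and i+1 are adjacent. P(Xᵢ=1) = 2·(10−1)!/10! = 2/10.
By linearity, E[ΣXᵢ] = (9)·(2/10) = 9/5.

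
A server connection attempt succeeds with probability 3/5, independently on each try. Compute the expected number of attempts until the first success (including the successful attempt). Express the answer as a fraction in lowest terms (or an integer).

5/3

For a geometric distribution, E[trials] = 1/p = 1/(3/5) = 5/3.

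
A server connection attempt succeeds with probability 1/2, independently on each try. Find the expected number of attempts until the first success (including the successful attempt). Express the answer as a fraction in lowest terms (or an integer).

For a geometric distribution, E[trials] = 1/p = 1/(1/2) = 2.

2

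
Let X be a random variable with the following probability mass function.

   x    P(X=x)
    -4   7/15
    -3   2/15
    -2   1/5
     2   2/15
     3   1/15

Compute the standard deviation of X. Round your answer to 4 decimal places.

E[X] = -11/5, E[X²] = 53/5
Var(X) = E[X²] − (E[X])² = 53/5 − 121/25 = 144/25
SD(X) = √(144/25) ≈ 2.4000

2.4000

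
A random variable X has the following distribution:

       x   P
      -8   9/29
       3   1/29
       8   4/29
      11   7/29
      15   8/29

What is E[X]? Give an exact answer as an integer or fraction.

160/29

E[X] = (9/29)·(-8) + (1/29)·3 + (4/29)·8 + (7/29)·11 + (8/29)·15
     = 160/29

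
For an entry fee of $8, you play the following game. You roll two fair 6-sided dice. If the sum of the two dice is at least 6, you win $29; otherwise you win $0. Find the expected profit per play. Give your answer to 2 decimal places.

E[payout] = (5/18)·0 + (13/18)·29 = 377/18
Expected profit = 377/18 − 8 = 233/18 ≈ $12.94

$12.94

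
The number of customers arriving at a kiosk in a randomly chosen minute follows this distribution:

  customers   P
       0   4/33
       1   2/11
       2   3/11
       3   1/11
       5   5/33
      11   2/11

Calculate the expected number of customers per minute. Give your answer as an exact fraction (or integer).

E[X] = (4/33)·0 + (2/11)·1 + (3/11)·2 + (1/11)·3 + (5/33)·5 + (2/11)·11
     = 124/33

124/33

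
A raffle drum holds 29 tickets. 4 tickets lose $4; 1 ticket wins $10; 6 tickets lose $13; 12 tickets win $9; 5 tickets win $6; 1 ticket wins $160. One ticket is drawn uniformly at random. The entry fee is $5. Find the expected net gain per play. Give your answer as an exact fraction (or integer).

69/29 dollars

E[payout] = (4/29)·(-4) + (1/29)·10 + (6/29)·(-13) + (12/29)·9 + (5/29)·6 + (1/29)·160 = 214/29
Expected profit = 214/29 − 5 = 69/29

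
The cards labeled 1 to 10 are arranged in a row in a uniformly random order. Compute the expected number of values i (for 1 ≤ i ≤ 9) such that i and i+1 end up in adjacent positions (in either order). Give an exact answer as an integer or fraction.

9/5

For each i ∈ {1,…,9}, let Xᵢ = 1 if i and i+1 are adjacent. P(Xᵢ=1) = 2·(10−1)!/10! = 2/10.
By linearity, E[ΣXᵢ] = (9)·(2/10) = 9/5.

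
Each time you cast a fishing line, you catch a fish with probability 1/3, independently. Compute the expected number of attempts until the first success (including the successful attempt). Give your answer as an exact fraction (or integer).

For a geometric distribution, E[trials] = 1/p = 1/(1/3) = 3.

3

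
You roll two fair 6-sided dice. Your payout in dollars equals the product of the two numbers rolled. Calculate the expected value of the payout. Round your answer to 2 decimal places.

Distribution of the product of the two numbers rolled: 1 w.p. 1/36, 2 w.p. 1/18, 3 w.p. 1/18, 4 w.p. 1/12, 5 w.p. 1/18, 6 w.p. 1/9, …
E[payout] = (1/36)·1 + (1/18)·2 + (1/18)·3 + (1/12)·4 + (1/18)·5 + (1/9)·6 + (1/18)·8 + (1/36)·9 + (1/18)·10 + (1/9)·12 + (1/18)·15 + (1/36)·16 + (1/18)·18 + (1/18)·20 + (1/18)·24 + (1/36)·25 + (1/18)·30 + (1/36)·36 = 49/4
≈ $12.25

$12.25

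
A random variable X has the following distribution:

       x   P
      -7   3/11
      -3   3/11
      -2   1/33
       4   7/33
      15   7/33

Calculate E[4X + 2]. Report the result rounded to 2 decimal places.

E[4x+2] = (3/11)·(-26) + (3/11)·(-10) + (1/33)·(-6) + (7/33)·18 + (7/33)·62
     = 230/33 ≈ 6.97

6.97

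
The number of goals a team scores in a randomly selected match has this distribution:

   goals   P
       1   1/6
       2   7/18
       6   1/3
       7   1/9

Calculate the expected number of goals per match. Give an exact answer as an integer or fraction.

67/18

E[X] = (1/6)·1 + (7/18)·2 + (1/3)·6 + (1/9)·7
     = 67/18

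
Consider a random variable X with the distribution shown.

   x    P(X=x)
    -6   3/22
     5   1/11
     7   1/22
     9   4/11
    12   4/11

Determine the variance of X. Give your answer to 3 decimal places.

33.605

E[X] = (3/22)·(-6) + (1/11)·5 + (1/22)·7 + (4/11)·9 + (4/11)·12 = 167/22
E[X²] = (3/22)·36 + (1/11)·25 + (1/22)·49 + (4/11)·81 + (4/11)·144 = 2007/22
Var(X) = 2007/22 − (167/22)² = 16265/484 ≈ 33.605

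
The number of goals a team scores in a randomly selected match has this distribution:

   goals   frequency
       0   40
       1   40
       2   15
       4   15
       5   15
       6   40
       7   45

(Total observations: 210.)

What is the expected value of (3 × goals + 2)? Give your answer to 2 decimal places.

12.86

Total = 210, so P(goals=0) = 40/210, etc.
E[3x+2] = (4/21)·2 + (4/21)·5 + (1/14)·8 + (1/14)·14 + (1/14)·17 + (4/21)·20 + (3/14)·23
     = 90/7 ≈ 12.86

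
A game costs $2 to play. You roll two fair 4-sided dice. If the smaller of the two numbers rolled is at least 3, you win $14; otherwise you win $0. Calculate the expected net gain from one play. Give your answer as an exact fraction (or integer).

E[payout] = (3/4)·0 + (1/4)·14 = 7/2
Expected profit = 7/2 − 2 = 3/2

3/2 dollars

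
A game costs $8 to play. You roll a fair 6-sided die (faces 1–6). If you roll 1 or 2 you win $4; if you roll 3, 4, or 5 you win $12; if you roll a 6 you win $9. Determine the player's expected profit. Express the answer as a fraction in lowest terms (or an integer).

E[payout] = (1/3)·4 + (1/6)·9 + (1/2)·12 = 53/6
Expected profit = 53/6 − 8 = 5/6

5/6 dollars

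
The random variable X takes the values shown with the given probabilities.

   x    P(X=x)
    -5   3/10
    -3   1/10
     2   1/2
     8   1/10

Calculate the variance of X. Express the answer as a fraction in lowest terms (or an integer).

E[X] = (3/10)·(-5) + (1/10)·(-3) + (1/2)·2 + (1/10)·8 = 0
E[X²] = (3/10)·25 + (1/10)·9 + (1/2)·4 + (1/10)·64 = 84/5
Var(X) = 84/5 − (0)² = 84/5

84/5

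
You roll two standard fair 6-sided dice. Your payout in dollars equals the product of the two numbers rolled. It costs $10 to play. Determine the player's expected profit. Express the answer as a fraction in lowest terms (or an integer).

Distribution of the product of the two numbers rolled: 1 w.p. 1/36, 2 w.p. 1/18, 3 w.p. 1/18, 4 w.p. 1/12, 5 w.p. 1/18, 6 w.p. 1/9, …
E[payout] = (1/36)·1 + (1/18)·2 + (1/18)·3 + (1/12)·4 + (1/18)·5 + (1/9)·6 + (1/18)·8 + (1/36)·9 + (1/18)·10 + (1/9)·12 + (1/18)·15 + (1/36)·16 + (1/18)·18 + (1/18)·20 + (1/18)·24 + (1/36)·25 + (1/18)·30 + (1/36)·36 = 49/4
Expected profit = 49/4 − 10 = 9/4

9/4 dollars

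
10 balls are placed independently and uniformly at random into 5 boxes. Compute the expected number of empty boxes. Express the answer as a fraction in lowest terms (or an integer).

Let Xⱼ=1 if box j is empty. P(Xⱼ=1) = ((5-1)/5)^10 = 1048576/9765625.
By linearity, E[#empty] = 5·1048576/9765625 = 1048576/1953125.

1048576/1953125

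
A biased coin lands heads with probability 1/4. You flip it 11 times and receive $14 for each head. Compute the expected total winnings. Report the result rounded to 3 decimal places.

$38.500

E[#heads] = 11·1/4 = 11/4 (linearity over flips).
E[winnings] = 14·11/4 = 77/2.
≈ 38.500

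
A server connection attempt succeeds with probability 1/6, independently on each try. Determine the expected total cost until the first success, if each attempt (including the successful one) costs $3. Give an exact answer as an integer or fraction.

$18

E[#attempts] = 1/p = 6; E[cost] = 3·6 = 18.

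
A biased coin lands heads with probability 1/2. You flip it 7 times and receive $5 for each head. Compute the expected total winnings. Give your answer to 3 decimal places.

E[#heads] = 7·1/2 = 7/2 (linearity over flips).
E[winnings] = 5·7/2 = 35/2.
≈ 17.500

$17.500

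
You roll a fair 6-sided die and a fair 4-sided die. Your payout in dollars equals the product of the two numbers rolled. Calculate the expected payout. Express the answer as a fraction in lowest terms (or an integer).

35/4 dollars

Distribution of the product of the two numbers rolled: 1 w.p. 1/24, 2 w.p. 1/12, 3 w.p. 1/12, 4 w.p. 1/8, 5 w.p. 1/24, 6 w.p. 1/8, …
E[payout] = (1/24)·1 + (1/12)·2 + (1/12)·3 + (1/8)·4 + (1/24)·5 + (1/8)·6 + (1/12)·8 + (1/24)·9 + (1/24)·10 + (1/8)·12 + (1/24)·15 + (1/24)·16 + (1/24)·18 + (1/24)·20 + (1/24)·24 = 35/4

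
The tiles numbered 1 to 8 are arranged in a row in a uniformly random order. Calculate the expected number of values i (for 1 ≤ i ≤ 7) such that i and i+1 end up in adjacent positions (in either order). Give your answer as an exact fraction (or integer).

For each i ∈ {1,…,7}, let Xᵢ = 1 if i and i+1 are adjacent. P(Xᵢ=1) = 2·(8−1)!/8! = 2/8.
By linearity, E[ΣXᵢ] = (7)·(2/8) = 7/4.

7/4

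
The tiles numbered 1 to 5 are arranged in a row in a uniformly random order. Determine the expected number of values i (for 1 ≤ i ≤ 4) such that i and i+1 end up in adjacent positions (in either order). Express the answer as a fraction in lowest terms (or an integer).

For each i ∈ {1,…,4}, let Xᵢ = 1 if i and i+1 are adjacent. P(Xᵢ=1) = 2·(5−1)!/5! = 2/5.
By linearity, E[ΣXᵢ] = (4)·(2/5) = 8/5.

8/5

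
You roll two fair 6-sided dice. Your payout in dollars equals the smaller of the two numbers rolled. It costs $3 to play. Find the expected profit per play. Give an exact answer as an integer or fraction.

-17/36 dollars

Distribution of the smaller of the two numbers rolled: 1 w.p. 11/36, 2 w.p. 1/4, 3 w.p. 7/36, 4 w.p. 5/36, 5 w.p. 1/12, 6 w.p. 1/36
E[payout] = (11/36)·1 + (1/4)·2 + (7/36)·3 + (5/36)·4 + (1/12)·5 + (1/36)·6 = 91/36
Expected profit = 91/36 − 3 = -17/36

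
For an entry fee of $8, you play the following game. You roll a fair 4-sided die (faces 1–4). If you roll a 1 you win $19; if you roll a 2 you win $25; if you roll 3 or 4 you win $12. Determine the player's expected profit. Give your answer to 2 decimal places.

$9.00

E[payout] = (1/2)·12 + (1/4)·19 + (1/4)·25 = 17
Expected profit = 17 − 8 = 9 ≈ $9.00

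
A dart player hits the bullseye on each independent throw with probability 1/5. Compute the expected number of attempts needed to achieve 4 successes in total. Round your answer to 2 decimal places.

20.00

By linearity (sum of 4 independent geometric waits), E[trials] = 4/p = 4/(1/5) = 20.
≈ 20.00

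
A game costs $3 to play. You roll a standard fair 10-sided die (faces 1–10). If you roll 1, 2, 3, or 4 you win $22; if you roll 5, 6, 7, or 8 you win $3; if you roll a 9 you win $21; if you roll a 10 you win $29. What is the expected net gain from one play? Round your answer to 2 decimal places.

E[payout] = (2/5)·3 + (1/10)·21 + (2/5)·22 + (1/10)·29 = 15
Expected profit = 15 − 3 = 12 ≈ $12.00

$12.00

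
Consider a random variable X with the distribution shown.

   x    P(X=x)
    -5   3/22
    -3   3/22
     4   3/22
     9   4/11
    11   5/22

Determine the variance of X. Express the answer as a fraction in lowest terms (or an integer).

E[X] = (3/22)·(-5) + (3/22)·(-3) + (3/22)·4 + (4/11)·9 + (5/22)·11 = 115/22
E[X²] = (3/22)·25 + (3/22)·9 + (3/22)·16 + (4/11)·81 + (5/22)·121 = 1403/22
Var(X) = 1403/22 − (115/22)² = 17641/484

17641/484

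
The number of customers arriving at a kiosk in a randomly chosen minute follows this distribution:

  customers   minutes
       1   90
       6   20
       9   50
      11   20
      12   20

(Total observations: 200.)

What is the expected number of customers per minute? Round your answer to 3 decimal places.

Total = 200, so P(customers=1) = 90/200, etc.
E[X] = (9/20)·1 + (1/10)·6 + (1/4)·9 + (1/10)·11 + (1/10)·12
     = 28/5 ≈ 5.600

5.600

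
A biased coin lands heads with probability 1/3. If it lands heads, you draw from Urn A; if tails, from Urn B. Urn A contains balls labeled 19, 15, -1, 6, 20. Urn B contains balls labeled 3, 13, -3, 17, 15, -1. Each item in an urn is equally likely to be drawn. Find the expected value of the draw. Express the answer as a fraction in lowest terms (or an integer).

E[X | Urn A] = (19 + 15 − 1 + 6 + 20)/5 = 59/5
E[X | Urn B] = (3 + 13 − 3 + 17 + 15 − 1)/6 = 22/3
E[X] = (1/3)·59/5 + (2/3)·22/3 = 397/45

397/45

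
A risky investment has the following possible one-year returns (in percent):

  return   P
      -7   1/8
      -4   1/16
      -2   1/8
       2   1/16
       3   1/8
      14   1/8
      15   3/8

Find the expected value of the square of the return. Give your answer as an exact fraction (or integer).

943/8

E[X²] = (1/8)·49 + (1/16)·16 + (1/8)·4 + (1/16)·4 + (1/8)·9 + (1/8)·196 + (3/8)·225
     = 943/8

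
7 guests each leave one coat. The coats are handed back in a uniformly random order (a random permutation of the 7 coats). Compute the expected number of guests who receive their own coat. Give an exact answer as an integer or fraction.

1

Let Xᵢ = 1 if person i gets their own coat. For each i, P(Xᵢ=1) = 1/7.
By linearity of expectation, E[X₁+…+X_7] = 7·(1/7) = 1.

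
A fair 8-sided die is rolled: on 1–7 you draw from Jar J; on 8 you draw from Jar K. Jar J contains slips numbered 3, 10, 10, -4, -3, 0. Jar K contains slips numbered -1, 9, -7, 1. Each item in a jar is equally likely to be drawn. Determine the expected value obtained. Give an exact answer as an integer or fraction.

E[X | Jar J] = (3 + 10 + 10 − 4 − 3 + 0)/6 = 8/3
E[X | Jar K] = (-1 + 9 − 7 + 1)/4 = 1/2
E[X] = (7/8)·8/3 + (1/8)·1/2 = 115/48

115/48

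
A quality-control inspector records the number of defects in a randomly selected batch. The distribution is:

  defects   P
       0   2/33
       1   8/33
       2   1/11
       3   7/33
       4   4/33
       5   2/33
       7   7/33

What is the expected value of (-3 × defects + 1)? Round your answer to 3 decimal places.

-9.000

E[-3x+1] = (2/33)·1 + (8/33)·(-2) + (1/11)·(-5) + (7/33)·(-8) + (4/33)·(-11) + (2/33)·(-14) + (7/33)·(-20)
     = -9 ≈ -9.000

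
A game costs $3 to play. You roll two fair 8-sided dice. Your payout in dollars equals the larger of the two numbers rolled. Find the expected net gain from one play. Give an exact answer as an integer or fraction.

45/16 dollars

Distribution of the larger of the two numbers rolled: 1 w.p. 1/64, 2 w.p. 3/64, 3 w.p. 5/64, 4 w.p. 7/64, 5 w.p. 9/64, 6 w.p. 11/64, …
E[payout] = (1/64)·1 + (3/64)·2 + (5/64)·3 + (7/64)·4 + (9/64)·5 + (11/64)·6 + (13/64)·7 + (15/64)·8 = 93/16
Expected profit = 93/16 − 3 = 45/16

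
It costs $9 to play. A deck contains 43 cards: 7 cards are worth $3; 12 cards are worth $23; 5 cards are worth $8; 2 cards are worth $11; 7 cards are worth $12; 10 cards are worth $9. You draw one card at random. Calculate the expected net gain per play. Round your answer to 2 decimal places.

$3.40

E[payout] = (7/43)·3 + (12/43)·23 + (5/43)·8 + (2/43)·11 + (7/43)·12 + (10/43)·9 = 533/43
Expected profit = 533/43 − 9 = 146/43 ≈ $3.40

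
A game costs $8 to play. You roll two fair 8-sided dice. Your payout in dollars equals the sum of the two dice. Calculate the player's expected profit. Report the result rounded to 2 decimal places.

$1.00

Distribution of the sum of the two dice: 2 w.p. 1/64, 3 w.p. 1/32, 4 w.p. 3/64, 5 w.p. 1/16, 6 w.p. 5/64, 7 w.p. 3/32, …
E[payout] = (1/64)·2 + (1/32)·3 + (3/64)·4 + (1/16)·5 + (5/64)·6 + (3/32)·7 + (7/64)·8 + (1/8)·9 + (7/64)·10 + (3/32)·11 + (5/64)·12 + (1/16)·13 + (3/64)·14 + (1/32)·15 + (1/64)·16 = 9
Expected profit = 9 − 8 = 1 ≈ $1.00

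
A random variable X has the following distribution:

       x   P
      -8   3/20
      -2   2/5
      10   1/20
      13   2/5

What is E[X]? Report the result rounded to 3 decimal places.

3.700

E[X] = (3/20)·(-8) + (2/5)·(-2) + (1/20)·10 + (2/5)·13
     = 37/10 ≈ 3.700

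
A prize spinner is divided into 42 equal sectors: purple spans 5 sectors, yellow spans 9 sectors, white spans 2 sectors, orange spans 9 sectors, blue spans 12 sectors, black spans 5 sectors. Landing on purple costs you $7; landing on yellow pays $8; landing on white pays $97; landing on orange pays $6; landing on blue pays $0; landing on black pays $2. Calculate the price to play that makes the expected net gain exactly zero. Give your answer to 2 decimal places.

$7.02

E[payout] = (5/42)·(-7) + (9/42)·8 + (2/42)·97 + (9/42)·6 + (12/42)·0 + (5/42)·2 = 295/42
Fair fee = E[payout] = 295/42 ≈ $7.02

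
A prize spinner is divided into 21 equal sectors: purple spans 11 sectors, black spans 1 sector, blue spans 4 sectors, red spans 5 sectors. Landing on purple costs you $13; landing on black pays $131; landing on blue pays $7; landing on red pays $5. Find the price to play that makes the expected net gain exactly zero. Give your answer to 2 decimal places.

E[payout] = (11/21)·(-13) + (1/21)·131 + (4/21)·7 + (5/21)·5 = 41/21
Fair fee = E[payout] = 41/21 ≈ $1.95

$1.95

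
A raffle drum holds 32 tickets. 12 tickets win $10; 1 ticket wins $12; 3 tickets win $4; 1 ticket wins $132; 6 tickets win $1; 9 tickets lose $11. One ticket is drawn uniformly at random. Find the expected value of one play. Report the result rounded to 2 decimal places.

E[payout] = (12/32)·10 + (1/32)·12 + (3/32)·4 + (1/32)·132 + (6/32)·1 + (9/32)·(-11) = 183/32
≈ $5.72

$5.72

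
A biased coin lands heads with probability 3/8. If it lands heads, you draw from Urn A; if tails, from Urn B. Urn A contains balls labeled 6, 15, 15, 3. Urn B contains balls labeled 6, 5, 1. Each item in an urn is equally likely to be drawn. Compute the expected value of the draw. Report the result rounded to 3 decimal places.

6.156

E[X | Urn A] = (6 + 15 + 15 + 3)/4 = 39/4
E[X | Urn B] = (6 + 5 + 1)/3 = 4
E[X] = (3/8)·39/4 + (5/8)·4 = 197/32 ≈ 6.156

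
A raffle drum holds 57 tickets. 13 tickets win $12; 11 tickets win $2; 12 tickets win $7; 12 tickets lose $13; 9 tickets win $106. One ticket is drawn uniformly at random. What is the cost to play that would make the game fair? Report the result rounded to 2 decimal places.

E[payout] = (13/57)·12 + (11/57)·2 + (12/57)·7 + (12/57)·(-13) + (9/57)·106 = 1060/57
Fair fee = E[payout] = 1060/57 ≈ $18.60

$18.60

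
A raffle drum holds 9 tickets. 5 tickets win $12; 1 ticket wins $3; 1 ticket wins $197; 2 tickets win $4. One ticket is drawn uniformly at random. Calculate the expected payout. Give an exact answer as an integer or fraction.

E[payout] = (5/9)·12 + (1/9)·3 + (1/9)·197 + (2/9)·4 = 268/9

268/9 dollars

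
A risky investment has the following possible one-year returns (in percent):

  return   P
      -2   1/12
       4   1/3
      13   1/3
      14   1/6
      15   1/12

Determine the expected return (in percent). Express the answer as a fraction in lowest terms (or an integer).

109/12

E[X] = (1/12)·(-2) + (1/3)·4 + (1/3)·13 + (1/6)·14 + (1/12)·15
     = 109/12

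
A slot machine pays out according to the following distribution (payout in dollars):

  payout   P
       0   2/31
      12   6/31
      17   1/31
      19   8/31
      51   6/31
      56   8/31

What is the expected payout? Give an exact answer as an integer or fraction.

E[X] = (2/31)·0 + (6/31)·12 + (1/31)·17 + (8/31)·19 + (6/31)·51 + (8/31)·56
     = 995/31

995/31 dollars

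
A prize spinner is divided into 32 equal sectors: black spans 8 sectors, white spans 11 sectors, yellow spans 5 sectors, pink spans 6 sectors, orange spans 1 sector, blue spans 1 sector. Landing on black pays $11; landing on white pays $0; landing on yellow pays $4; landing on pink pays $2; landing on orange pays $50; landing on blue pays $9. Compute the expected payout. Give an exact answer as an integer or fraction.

E[payout] = (8/32)·11 + (11/32)·0 + (5/32)·4 + (6/32)·2 + (1/32)·50 + (1/32)·9 = 179/32

179/32 dollars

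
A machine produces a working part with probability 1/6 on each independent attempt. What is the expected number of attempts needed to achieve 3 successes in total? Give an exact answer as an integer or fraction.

18

By linearity (sum of 3 independent geometric waits), E[trials] = 3/p = 3/(1/6) = 18.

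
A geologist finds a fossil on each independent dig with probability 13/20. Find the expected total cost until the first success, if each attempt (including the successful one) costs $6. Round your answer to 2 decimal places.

$9.23

E[#attempts] = 1/p = 20/13; E[cost] = 6·20/13 = 120/13.
≈ 9.23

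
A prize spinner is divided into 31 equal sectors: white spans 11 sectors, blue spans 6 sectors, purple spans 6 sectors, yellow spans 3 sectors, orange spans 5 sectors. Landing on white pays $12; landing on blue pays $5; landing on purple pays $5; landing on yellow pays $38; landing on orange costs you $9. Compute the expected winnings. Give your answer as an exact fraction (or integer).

261/31 dollars

E[payout] = (11/31)·12 + (6/31)·5 + (6/31)·5 + (3/31)·38 + (5/31)·(-9) = 261/31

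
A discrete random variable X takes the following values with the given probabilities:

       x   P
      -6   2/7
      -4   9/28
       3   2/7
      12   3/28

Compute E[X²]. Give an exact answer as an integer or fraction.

234/7

E[X²] = (2/7)·36 + (9/28)·16 + (2/7)·9 + (3/28)·144
     = 234/7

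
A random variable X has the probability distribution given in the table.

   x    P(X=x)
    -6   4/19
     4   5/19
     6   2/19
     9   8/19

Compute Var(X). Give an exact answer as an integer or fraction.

11536/361

E[X] = (4/19)·(-6) + (5/19)·4 + (2/19)·6 + (8/19)·9 = 80/19
E[X²] = (4/19)·36 + (5/19)·16 + (2/19)·36 + (8/19)·81 = 944/19
Var(X) = 944/19 − (80/19)² = 11536/361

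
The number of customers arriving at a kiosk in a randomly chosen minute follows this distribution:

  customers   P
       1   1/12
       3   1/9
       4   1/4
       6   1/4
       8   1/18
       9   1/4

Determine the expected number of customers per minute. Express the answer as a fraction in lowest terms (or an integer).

E[X] = (1/12)·1 + (1/9)·3 + (1/4)·4 + (1/4)·6 + (1/18)·8 + (1/4)·9
     = 101/18

101/18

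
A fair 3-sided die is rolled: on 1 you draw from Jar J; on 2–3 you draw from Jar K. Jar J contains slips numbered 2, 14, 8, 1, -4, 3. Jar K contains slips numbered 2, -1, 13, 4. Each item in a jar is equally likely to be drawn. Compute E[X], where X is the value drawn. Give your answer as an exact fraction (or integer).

13/3

E[X | Jar J] = (2 + 14 + 8 + 1 − 4 + 3)/6 = 4
E[X | Jar K] = (2 − 1 + 13 + 4)/4 = 9/2
E[X] = (1/3)·4 + (2/3)·9/2 = 13/3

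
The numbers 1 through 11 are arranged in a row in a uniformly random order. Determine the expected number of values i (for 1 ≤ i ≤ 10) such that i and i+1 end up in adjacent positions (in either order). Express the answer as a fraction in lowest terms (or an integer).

20/11

For each i ∈ {1,…,10}, let Xᵢ = 1 if i and i+1 are adjacent. P(Xᵢ=1) = 2·(11−1)!/11! = 2/11.
By linearity, E[ΣXᵢ] = (10)·(2/11) = 20/11.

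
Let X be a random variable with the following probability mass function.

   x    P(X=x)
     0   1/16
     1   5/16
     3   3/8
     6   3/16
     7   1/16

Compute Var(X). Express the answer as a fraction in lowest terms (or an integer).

E[X] = (1/16)·0 + (5/16)·1 + (3/8)·3 + (3/16)·6 + (1/16)·7 = 3
E[X²] = (1/16)·0 + (5/16)·1 + (3/8)·9 + (3/16)·36 + (1/16)·49 = 27/2
Var(X) = 27/2 − (3)² = 9/2

9/2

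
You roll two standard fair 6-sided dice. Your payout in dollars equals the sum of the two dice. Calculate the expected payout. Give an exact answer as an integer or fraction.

Distribution of the sum of the two dice: 2 w.p. 1/36, 3 w.p. 1/18, 4 w.p. 1/12, 5 w.p. 1/9, 6 w.p. 5/36, 7 w.p. 1/6, …
E[payout] = (1/36)·2 + (1/18)·3 + (1/12)·4 + (1/9)·5 + (5/36)·6 + (1/6)·7 + (5/36)·8 + (1/9)·9 + (1/12)·10 + (1/18)·11 + (1/36)·12 = 7

$7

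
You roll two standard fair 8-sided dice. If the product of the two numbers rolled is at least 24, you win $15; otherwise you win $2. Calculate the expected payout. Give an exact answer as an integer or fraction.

55/8 dollars

E[payout] = (5/8)·2 + (3/8)·15 = 55/8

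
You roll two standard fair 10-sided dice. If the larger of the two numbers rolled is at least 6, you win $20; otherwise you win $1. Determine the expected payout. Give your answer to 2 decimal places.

$15.25

E[payout] = (1/4)·1 + (3/4)·20 = 61/4
≈ $15.25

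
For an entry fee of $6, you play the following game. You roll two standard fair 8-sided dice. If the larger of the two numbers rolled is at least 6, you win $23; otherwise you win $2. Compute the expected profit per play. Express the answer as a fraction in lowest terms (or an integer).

563/64 dollars

E[payout] = (25/64)·2 + (39/64)·23 = 947/64
Expected profit = 947/64 − 6 = 563/64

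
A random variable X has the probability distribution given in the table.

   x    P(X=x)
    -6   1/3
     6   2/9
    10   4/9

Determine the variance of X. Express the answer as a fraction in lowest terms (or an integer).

4064/81

E[X] = (1/3)·(-6) + (2/9)·6 + (4/9)·10 = 34/9
E[X²] = (1/3)·36 + (2/9)·36 + (4/9)·100 = 580/9
Var(X) = 580/9 − (34/9)² = 4064/81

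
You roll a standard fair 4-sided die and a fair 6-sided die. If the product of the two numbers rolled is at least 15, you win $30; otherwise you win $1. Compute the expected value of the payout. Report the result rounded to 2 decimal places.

E[payout] = (19/24)·1 + (5/24)·30 = 169/24
≈ $7.04

$7.04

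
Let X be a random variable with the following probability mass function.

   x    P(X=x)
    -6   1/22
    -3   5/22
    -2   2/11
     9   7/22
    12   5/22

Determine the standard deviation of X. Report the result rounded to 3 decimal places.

6.682

E[X] = 47/11, E[X²] = 692/11
Var(X) = E[X²] − (E[X])² = 692/11 − 2209/121 = 5403/121
SD(X) = √(5403/121) ≈ 6.682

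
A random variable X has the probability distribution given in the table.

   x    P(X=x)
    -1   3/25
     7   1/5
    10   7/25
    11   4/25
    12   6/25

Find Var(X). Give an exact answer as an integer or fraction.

9876/625

E[X] = (3/25)·(-1) + (1/5)·7 + (7/25)·10 + (4/25)·11 + (6/25)·12 = 218/25
E[X²] = (3/25)·1 + (1/5)·49 + (7/25)·100 + (4/25)·121 + (6/25)·144 = 2296/25
Var(X) = 2296/25 − (218/25)² = 9876/625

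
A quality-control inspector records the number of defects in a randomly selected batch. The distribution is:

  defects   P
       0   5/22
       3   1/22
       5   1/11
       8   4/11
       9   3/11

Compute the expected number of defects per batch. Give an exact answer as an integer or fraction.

E[X] = (5/22)·0 + (1/22)·3 + (1/11)·5 + (4/11)·8 + (3/11)·9
     = 131/22

131/22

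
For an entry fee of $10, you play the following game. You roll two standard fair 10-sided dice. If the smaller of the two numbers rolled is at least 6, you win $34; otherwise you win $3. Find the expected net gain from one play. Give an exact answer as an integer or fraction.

E[payout] = (3/4)·3 + (1/4)·34 = 43/4
Expected profit = 43/4 − 10 = 3/4

3/4 dollars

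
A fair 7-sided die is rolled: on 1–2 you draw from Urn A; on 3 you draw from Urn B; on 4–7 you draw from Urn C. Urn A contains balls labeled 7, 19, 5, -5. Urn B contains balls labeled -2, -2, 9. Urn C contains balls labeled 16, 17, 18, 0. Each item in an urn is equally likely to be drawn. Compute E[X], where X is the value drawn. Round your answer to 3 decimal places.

E[X | Urn A] = (7 + 19 + 5 − 5)/4 = 13/2
E[X | Urn B] = (-2 − 2 + 9)/3 = 5/3
E[X | Urn C] = (16 + 17 + 18 + 0)/4 = 51/4
E[X] = (2/7)·13/2 + (1/7)·5/3 + (4/7)·51/4 = 197/21 ≈ 9.381

9.381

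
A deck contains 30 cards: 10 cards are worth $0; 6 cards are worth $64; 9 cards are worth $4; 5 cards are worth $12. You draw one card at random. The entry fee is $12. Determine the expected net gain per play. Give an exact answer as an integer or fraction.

E[payout] = (10/30)·0 + (6/30)·64 + (9/30)·4 + (5/30)·12 = 16
Expected profit = 16 − 12 = 4

$4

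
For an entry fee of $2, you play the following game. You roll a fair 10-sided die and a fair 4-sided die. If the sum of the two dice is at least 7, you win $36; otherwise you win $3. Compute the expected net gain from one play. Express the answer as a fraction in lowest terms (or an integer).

E[payout] = (7/20)·3 + (13/20)·36 = 489/20
Expected profit = 489/20 − 2 = 449/20

449/20 dollars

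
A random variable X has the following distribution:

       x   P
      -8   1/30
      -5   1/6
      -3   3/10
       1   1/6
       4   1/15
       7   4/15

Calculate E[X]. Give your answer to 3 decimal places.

E[X] = (1/30)·(-8) + (1/6)·(-5) + (3/10)·(-3) + (1/6)·1 + (1/15)·4 + (4/15)·7
     = 3/10 ≈ 0.300

0.300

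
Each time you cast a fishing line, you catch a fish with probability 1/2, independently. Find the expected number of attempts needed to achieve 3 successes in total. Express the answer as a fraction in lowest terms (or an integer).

6

By linearity (sum of 3 independent geometric waits), E[trials] = 3/p = 3/(1/2) = 6.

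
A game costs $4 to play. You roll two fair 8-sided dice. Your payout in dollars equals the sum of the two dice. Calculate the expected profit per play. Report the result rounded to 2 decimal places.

$5.00

Distribution of the sum of the two dice: 2 w.p. 1/64, 3 w.p. 1/32, 4 w.p. 3/64, 5 w.p. 1/16, 6 w.p. 5/64, 7 w.p. 3/32, …
E[payout] = (1/64)·2 + (1/32)·3 + (3/64)·4 + (1/16)·5 + (5/64)·6 + (3/32)·7 + (7/64)·8 + (1/8)·9 + (7/64)·10 + (3/32)·11 + (5/64)·12 + (1/16)·13 + (3/64)·14 + (1/32)·15 + (1/64)·16 = 9
Expected profit = 9 − 4 = 5 ≈ $5.00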